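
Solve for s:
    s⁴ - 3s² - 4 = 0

Let u = s². The equation becomes u² - 3u - 4 = 0.
Factor: (u + 1)(u - 4) = 0, so u = -1 or u = 4.
s² = -1 < 0 has no real solution.
s² = 4 gives s = ±2.

s = -2 or s = 2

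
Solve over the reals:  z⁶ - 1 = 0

z = -1 or z = 1

Let u = z³. The equation becomes u² - 1 = 0.
Factor: (u - 1)(u + 1) = 0, so u = 1 or u = -1.
z³ = 1 gives z = 1.
z³ = -1 gives z = -1.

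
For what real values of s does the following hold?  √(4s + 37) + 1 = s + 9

s = -3

Isolate the radical: √(4s + 37) = s + 8.
Square both sides: 4s + 37 = (s + 8)².
Expand and rearrange: s² + 12s + 27 = 0.
Solving gives s = -3 or s = -9.
Check each candidate in the original equation:
  s = -3: √(25) = 5, while s + 8 = 5 — valid.
  s = -9: √(1) = 1, while s + 8 = -1 — extraneous.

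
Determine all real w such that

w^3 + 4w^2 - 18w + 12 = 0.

Possible rational roots are divisors of 12. Testing w = 2 gives 0, so (w - 2) is a factor.
Divide: w^3 + 4w^2 - 18w + 12 = (w - 2)(w^2 + 6w - 6).
Apply the quadratic formula to w^2 + 6w - 6 = 0: w = (-6 +/- sqrt(60))/2, i.e. w ~= 0.873 or w ~= -6.873.

w = -6.873 or w = 0.873 or w = 2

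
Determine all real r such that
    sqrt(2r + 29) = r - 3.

Square both sides: 2r + 29 = (r - 3)^2.
Expand and rearrange: r^2 - 8r - 20 = 0.
Solving gives r = 10 or r = -2.
Check each candidate in the original equation:
  r = 10: sqrt(49) = 7, while r - 3 = 7 — valid.
  r = -2: sqrt(25) = 5, while r - 3 = -5 — extraneous.

r = 10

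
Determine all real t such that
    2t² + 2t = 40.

Bring every term to one side: 2t² + 2t - 40 = 0.
Factor: 2(t - 4)(t + 5) = 0.
So t = 4 or t = -5.

t = -5 or t = 4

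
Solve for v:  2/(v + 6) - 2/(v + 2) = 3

v = -5.1547 or v = -2.8453

Multiply both sides by (v + 6)(v + 2):
2(v + 2) - 2(v + 6) = 3(v + 6)(v + 2).
Expand and collect terms: 3v² + 24v + 44 = 0.
By the quadratic formula, v = (-24 ± √48) / 6, so v ≈ -2.8453 or v ≈ -5.1547.
Neither value makes a denominator zero (v ≠ -6, v ≠ -2), so both are valid.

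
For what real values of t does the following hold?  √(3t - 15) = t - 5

Square both sides: 3t - 15 = (t - 5)².
Expand and rearrange: t² - 13t + 40 = 0.
Solving gives t = 8 or t = 5.
Check each candidate in the original equation:
  t = 8: √(9) = 3, while t - 5 = 3 — valid.
  t = 5: √(0) = 0, while t - 5 = 0 — valid.

t = 5 or t = 8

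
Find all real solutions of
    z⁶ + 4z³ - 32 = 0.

z = -2 or z = 1.5874

Let u = z³. The equation becomes u² + 4u - 32 = 0.
Factor: (u + 8)(u - 4) = 0, so u = -8 or u = 4.
z³ = -8 gives z = -2.
z³ = 4 gives z = ∛(4) ≈ 1.5874.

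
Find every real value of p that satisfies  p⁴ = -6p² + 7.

Let u = p². The equation becomes u² + 6u - 7 = 0.
Factor: (u + 7)(u - 1) = 0, so u = -7 or u = 1.
p² = -7 < 0 has no real solution.
p² = 1 gives p = ±1.

p = -1 or p = 1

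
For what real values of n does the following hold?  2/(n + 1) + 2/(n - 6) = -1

n = -3.5311 or n = 4.5311

Multiply both sides by (n + 1)(n - 6):
2(n - 6) + 2(n + 1) = -(n + 1)(n - 6).
Expand and collect terms: -n^2 + n + 16 = 0.
By the quadratic formula, n = (-1 +/- sqrt(65)) / -2, so n ~= -3.5311 or n ~= 4.5311.
Neither value makes a denominator zero (n != -1, n != 6), so both are valid.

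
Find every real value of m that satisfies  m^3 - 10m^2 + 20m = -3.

Rearrange: m^3 - 10m^2 + 20m + 3 = 0.
Possible rational roots are divisors of 3. Testing m = 3 gives 0, so (m - 3) is a factor.
Divide: m^3 - 10m^2 + 20m + 3 = (m - 3)(m^2 - 7m - 1).
Apply the quadratic formula to m^2 - 7m - 1 = 0: m = (7 +/- sqrt(53))/2, i.e. m ~= 7.1401 or m ~= -0.1401.

m = -0.1401 or m = 3 or m = 7.1401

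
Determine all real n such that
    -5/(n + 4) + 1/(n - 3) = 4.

n = -5.2131 or n = 3.2131

Multiply both sides by (n + 4)(n - 3):
-5(n - 3) + (n + 4) = 4(n + 4)(n - 3).
Expand and collect terms: 4n^2 + 8n - 67 = 0.
By the quadratic formula, n = (-8 +/- sqrt(1136)) / 8, so n ~= 3.2131 or n ~= -5.2131.
Neither value makes a denominator zero (n != -4, n != 3), so both are valid.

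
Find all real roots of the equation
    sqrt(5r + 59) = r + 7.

Square both sides: 5r + 59 = (r + 7)^2.
Expand and rearrange: r^2 + 9r - 10 = 0.
Solving gives r = 1 or r = -10.
Check each candidate in the original equation:
  r = 1: sqrt(64) = 8, while r + 7 = 8 — valid.
  r = -10: sqrt(9) = 3, while r + 7 = -3 — extraneous.

r = 1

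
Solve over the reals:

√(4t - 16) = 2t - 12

t = 8

Square both sides: 4t - 16 = (2t - 12)².
Expand and rearrange: 4t² - 52t + 160 = 0.
Solving gives t = 8 or t = 5.
Check each candidate in the original equation:
  t = 8: √(16) = 4, while 2t - 12 = 4 — valid.
  t = 5: √(4) = 2, while 2t - 12 = -2 — extraneous.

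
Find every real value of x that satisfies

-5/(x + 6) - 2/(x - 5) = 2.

Multiply both sides by (x + 6)(x - 5):
-5(x - 5) - 2(x + 6) = 2(x + 6)(x - 5).
Expand and collect terms: 2x^2 + 9x - 73 = 0.
By the quadratic formula, x = (-9 +/- sqrt(665)) / 4, so x ~= 4.1969 or x ~= -8.6969.
Neither value makes a denominator zero (x != -6, x != 5), so both are valid.

x = -8.6969 or x = 4.1969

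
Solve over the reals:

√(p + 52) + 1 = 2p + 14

Isolate the radical: √(p + 52) = 2p + 13.
Square both sides: p + 52 = (2p + 13)².
Expand and rearrange: 4p² + 51p + 117 = 0.
Solving gives p = -3 or p = -9.75.
Check each candidate in the original equation:
  p = -3: √(49) = 7, while 2p + 13 = 7 — valid.
  p = -9.75: √(42.25) = 6.5, while 2p + 13 = -6.5 — extraneous.

p = -3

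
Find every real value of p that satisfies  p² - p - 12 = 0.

Factor: (p + 3)(p - 4) = 0.
So p = -3 or p = 4.

p = -3 or p = 4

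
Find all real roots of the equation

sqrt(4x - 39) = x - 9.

x = 10 or x = 12

Square both sides: 4x - 39 = (x - 9)^2.
Expand and rearrange: x^2 - 22x + 120 = 0.
Solving gives x = 12 or x = 10.
Check each candidate in the original equation:
  x = 12: sqrt(9) = 3, while x - 9 = 3 — valid.
  x = 10: sqrt(1) = 1, while x - 9 = 1 — valid.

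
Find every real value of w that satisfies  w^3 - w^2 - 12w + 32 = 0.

Possible rational roots are divisors of 32. Testing w = -4 gives 0, so (w + 4) is a factor.
Divide: w^3 - w^2 - 12w + 32 = (w + 4)(w^2 - 5w + 8).
The quadratic w^2 - 5w + 8 has discriminant -7 < 0, so no further real roots.

w = -4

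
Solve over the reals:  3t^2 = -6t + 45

Bring every term to one side: 3t^2 + 6t - 45 = 0.
Factor: 3(t - 3)(t + 5) = 0.
So t = 3 or t = -5.

t = -5 or t = 3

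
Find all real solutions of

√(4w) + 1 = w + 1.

w = 0 or w = 4

Isolate the radical: √(4w) = w.
Square both sides: 4w = (w)².
Expand and rearrange: w² - 4w = 0.
Solving gives w = 4 or w = 0.
Check each candidate in the original equation:
  w = 4: √(16) = 4, while w = 4 — valid.
  w = 0: √(0) = 0, while w = 0 — valid.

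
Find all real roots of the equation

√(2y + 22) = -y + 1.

y = -3

Square both sides: 2y + 22 = (-y + 1)².
Expand and rearrange: y² - 4y - 21 = 0.
Solving gives y = 7 or y = -3.
Check each candidate in the original equation:
  y = 7: √(36) = 6, while -y + 1 = -6 — extraneous.
  y = -3: √(16) = 4, while -y + 1 = 4 — valid.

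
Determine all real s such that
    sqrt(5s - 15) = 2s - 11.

Square both sides: 5s - 15 = (2s - 11)^2.
Expand and rearrange: 4s^2 - 49s + 136 = 0.
Solving gives s = 8 or s = 4.25.
Check each candidate in the original equation:
  s = 8: sqrt(25) = 5, while 2s - 11 = 5 — valid.
  s = 4.25: sqrt(6.25) = 2.5, while 2s - 11 = -2.5 — extraneous.

s = 8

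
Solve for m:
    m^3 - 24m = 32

m = -4 or m = -1.4641 or m = 5.4641

Rearrange: m^3 - 24m - 32 = 0.
Possible rational roots are divisors of -32. Testing m = -4 gives 0, so (m + 4) is a factor.
Divide: m^3 - 24m - 32 = (m + 4)(m^2 - 4m - 8).
Apply the quadratic formula to m^2 - 4m - 8 = 0: m = (4 +/- sqrt(48))/2, i.e. m ~= 5.4641 or m ~= -1.4641.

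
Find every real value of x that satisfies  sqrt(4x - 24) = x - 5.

Square both sides: 4x - 24 = (x - 5)^2.
Expand and rearrange: x^2 - 14x + 49 = 0.
This gives the repeated root x = 7.
Check in the original equation:
  x = 7: sqrt(4) = 2, while x - 5 = 2 — valid.

x = 7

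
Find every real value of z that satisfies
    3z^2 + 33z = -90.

Bring every term to one side: 3z^2 + 33z + 90 = 0.
Factor: 3(z + 5)(z + 6) = 0.
So z = -5 or z = -6.

z = -6 or z = -5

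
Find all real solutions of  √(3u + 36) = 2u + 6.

u = 0

Square both sides: 3u + 36 = (2u + 6)².
Expand and rearrange: 4u² + 21u = 0.
Solving gives u = 0 or u = -5.25.
Check each candidate in the original equation:
  u = 0: √(36) = 6, while 2u + 6 = 6 — valid.
  u = -5.25: √(20.25) = 4.5, while 2u + 6 = -4.5 — extraneous.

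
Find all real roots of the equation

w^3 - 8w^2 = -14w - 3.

w = -0.1926 or w = 3 or w = 5.1926

Rearrange: w^3 - 8w^2 + 14w + 3 = 0.
Possible rational roots are divisors of 3. Testing w = 3 gives 0, so (w - 3) is a factor.
Divide: w^3 - 8w^2 + 14w + 3 = (w - 3)(w^2 - 5w - 1).
Apply the quadratic formula to w^2 - 5w - 1 = 0: w = (5 +/- sqrt(29))/2, i.e. w ~= 5.1926 or w ~= -0.1926.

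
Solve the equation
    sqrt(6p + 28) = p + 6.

Square both sides: 6p + 28 = (p + 6)^2.
Expand and rearrange: p^2 + 6p + 8 = 0.
Solving gives p = -2 or p = -4.
Check each candidate in the original equation:
  p = -2: sqrt(16) = 4, while p + 6 = 4 — valid.
  p = -4: sqrt(4) = 2, while p + 6 = 2 — valid.

p = -4 or p = -2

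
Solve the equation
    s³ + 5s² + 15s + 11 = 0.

Possible rational roots are divisors of 11. Testing s = -1 gives 0, so (s + 1) is a factor.
Divide: s³ + 5s² + 15s + 11 = (s + 1)(s² + 4s + 11).
The quadratic s² + 4s + 11 has discriminant -28 < 0, so no further real roots.

s = -1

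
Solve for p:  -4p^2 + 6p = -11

p = -1.07 or p = 2.57

Rearrange to standard form: -4p^2 + 6p + 11 = 0.
Discriminant: (6)^2 - 4*(-4)*11 = 212.
Quadratic formula: p = (-6 +/- sqrt(212)) / (-8).
So p = 3/4 - sqrt(53)/4 ~= -1.07 or p = 3/4 + sqrt(53)/4 ~= 2.57.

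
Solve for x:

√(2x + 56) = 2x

Square both sides: 2x + 56 = (2x)².
Expand and rearrange: 4x² - 2x - 56 = 0.
Solving gives x = 4 or x = -3.5.
Check each candidate in the original equation:
  x = 4: √(64) = 8, while 2x = 8 — valid.
  x = -3.5: √(49) = 7, while 2x = -7 — extraneous.

x = 4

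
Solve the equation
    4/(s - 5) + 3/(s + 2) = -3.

s = -3.1943 or s = 3.861

Multiply both sides by (s - 5)(s + 2):
4(s + 2) + 3(s - 5) = -3(s - 5)(s + 2).
Expand and collect terms: -3s² + 2s + 37 = 0.
By the quadratic formula, s = (-2 ± √448) / -6, so s ≈ -3.1943 or s ≈ 3.861.
Neither value makes a denominator zero (s ≠ 5, s ≠ -2), so both are valid.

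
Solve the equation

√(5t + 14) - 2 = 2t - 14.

t = 10

Isolate the radical: √(5t + 14) = 2t - 12.
Square both sides: 5t + 14 = (2t - 12)².
Expand and rearrange: 4t² - 53t + 130 = 0.
Solving gives t = 10 or t = 3.25.
Check each candidate in the original equation:
  t = 10: √(64) = 8, while 2t - 12 = 8 — valid.
  t = 3.25: √(30.25) = 5.5, while 2t - 12 = -5.5 — extraneous.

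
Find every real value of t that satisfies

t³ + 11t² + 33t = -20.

Rearrange: t³ + 11t² + 33t + 20 = 0.
Possible rational roots are divisors of 20. Testing t = -4 gives 0, so (t + 4) is a factor.
Divide: t³ + 11t² + 33t + 20 = (t + 4)(t² + 7t + 5).
Apply the quadratic formula to t² + 7t + 5 = 0: t = (-7 ± √29)/2, i.e. t ≈ -0.8074 or t ≈ -6.1926.

t = -6.1926 or t = -4 or t = -0.8074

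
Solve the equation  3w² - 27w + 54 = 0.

Factor: 3(w - 3)(w - 6) = 0.
So w = 3 or w = 6.

w = 3 or w = 6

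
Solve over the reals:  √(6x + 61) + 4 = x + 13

Isolate the radical: √(6x + 61) = x + 9.
Square both sides: 6x + 61 = (x + 9)².
Expand and rearrange: x² + 12x + 20 = 0.
Solving gives x = -2 or x = -10.
Check each candidate in the original equation:
  x = -2: √(49) = 7, while x + 9 = 7 — valid.
  x = -10: √(1) = 1, while x + 9 = -1 — extraneous.

x = -2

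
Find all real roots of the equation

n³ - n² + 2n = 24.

n = 3

Rearrange: n³ - n² + 2n - 24 = 0.
Possible rational roots are divisors of -24. Testing n = 3 gives 0, so (n - 3) is a factor.
Divide: n³ - n² + 2n - 24 = (n - 3)(n² + 2n + 8).
The quadratic n² + 2n + 8 has discriminant -28 < 0, so no further real roots.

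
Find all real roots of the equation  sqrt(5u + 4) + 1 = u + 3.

u = 0 or u = 1

Isolate the radical: sqrt(5u + 4) = u + 2.
Square both sides: 5u + 4 = (u + 2)^2.
Expand and rearrange: u^2 - u = 0.
Solving gives u = 1 or u = 0.
Check each candidate in the original equation:
  u = 1: sqrt(9) = 3, while u + 2 = 3 — valid.
  u = 0: sqrt(4) = 2, while u + 2 = 2 — valid.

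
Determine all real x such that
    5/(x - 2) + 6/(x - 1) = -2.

Multiply both sides by (x - 2)(x - 1):
5(x - 1) + 6(x - 2) = -2(x - 2)(x - 1).
Expand and collect terms: -2x^2 - 5x + 13 = 0.
By the quadratic formula, x = (5 +/- sqrt(129)) / -4, so x ~= -4.0895 or x ~= 1.5895.
Neither value makes a denominator zero (x != 2, x != 1), so both are valid.

x = -4.0895 or x = 1.5895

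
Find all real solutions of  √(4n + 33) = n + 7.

n = -2

Square both sides: 4n + 33 = (n + 7)².
Expand and rearrange: n² + 10n + 16 = 0.
Solving gives n = -2 or n = -8.
Check each candidate in the original equation:
  n = -2: √(25) = 5, while n + 7 = 5 — valid.
  n = -8: √(1) = 1, while n + 7 = -1 — extraneous.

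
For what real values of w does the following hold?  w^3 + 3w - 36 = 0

w = 3

Possible rational roots are divisors of -36. Testing w = 3 gives 0, so (w - 3) is a factor.
Divide: w^3 + 3w - 36 = (w - 3)(w^2 + 3w + 12).
The quadratic w^2 + 3w + 12 has discriminant -39 < 0, so no further real roots.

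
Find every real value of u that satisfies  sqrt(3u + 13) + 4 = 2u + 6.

u = 1

Isolate the radical: sqrt(3u + 13) = 2u + 2.
Square both sides: 3u + 13 = (2u + 2)^2.
Expand and rearrange: 4u^2 + 5u - 9 = 0.
Solving gives u = 1 or u = -2.25.
Check each candidate in the original equation:
  u = 1: sqrt(16) = 4, while 2u + 2 = 4 — valid.
  u = -2.25: sqrt(6.25) = 2.5, while 2u + 2 = -2.5 — extraneous.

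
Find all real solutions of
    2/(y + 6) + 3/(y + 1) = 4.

y = -5.5705 or y = -0.1795

Multiply both sides by (y + 6)(y + 1):
2(y + 1) + 3(y + 6) = 4(y + 6)(y + 1).
Expand and collect terms: 4y² + 23y + 4 = 0.
By the quadratic formula, y = (-23 ± √465) / 8, so y ≈ -0.1795 or y ≈ -5.5705.
Neither value makes a denominator zero (y ≠ -6, y ≠ -1), so both are valid.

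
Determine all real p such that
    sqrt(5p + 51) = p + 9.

Square both sides: 5p + 51 = (p + 9)^2.
Expand and rearrange: p^2 + 13p + 30 = 0.
Solving gives p = -3 or p = -10.
Check each candidate in the original equation:
  p = -3: sqrt(36) = 6, while p + 9 = 6 — valid.
  p = -10: sqrt(1) = 1, while p + 9 = -1 — extraneous.

p = -3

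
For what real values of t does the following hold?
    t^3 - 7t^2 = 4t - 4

t = -1 or t = 0.5359 or t = 7.4641

Rearrange: t^3 - 7t^2 - 4t + 4 = 0.
Possible rational roots are divisors of 4. Testing t = -1 gives 0, so (t + 1) is a factor.
Divide: t^3 - 7t^2 - 4t + 4 = (t + 1)(t^2 - 8t + 4).
Apply the quadratic formula to t^2 - 8t + 4 = 0: t = (8 +/- sqrt(48))/2, i.e. t ~= 7.4641 or t ~= 0.5359.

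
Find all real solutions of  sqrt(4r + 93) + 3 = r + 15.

Isolate the radical: sqrt(4r + 93) = r + 12.
Square both sides: 4r + 93 = (r + 12)^2.
Expand and rearrange: r^2 + 20r + 51 = 0.
Solving gives r = -3 or r = -17.
Check each candidate in the original equation:
  r = -3: sqrt(81) = 9, while r + 12 = 9 — valid.
  r = -17: sqrt(25) = 5, while r + 12 = -5 — extraneous.

r = -3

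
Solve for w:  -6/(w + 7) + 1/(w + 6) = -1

w = -5.7321 or w = -2.2679

Multiply both sides by (w + 7)(w + 6):
-6(w + 6) + (w + 7) = -(w + 7)(w + 6).
Expand and collect terms: -w² - 8w - 13 = 0.
By the quadratic formula, w = (8 ± √12) / -2, so w ≈ -5.7321 or w ≈ -2.2679.
Neither value makes a denominator zero (w ≠ -7, w ≠ -6), so both are valid.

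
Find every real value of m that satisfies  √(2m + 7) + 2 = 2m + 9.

Isolate the radical: √(2m + 7) = 2m + 7.
Square both sides: 2m + 7 = (2m + 7)².
Expand and rearrange: 4m² + 26m + 42 = 0.
Solving gives m = -3 or m = -3.5.
Check each candidate in the original equation:
  m = -3: √(1) = 1, while 2m + 7 = 1 — valid.
  m = -3.5: √(0) = 0, while 2m + 7 = 0 — valid.

m = -3.5 or m = -3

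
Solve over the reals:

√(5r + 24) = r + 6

Square both sides: 5r + 24 = (r + 6)².
Expand and rearrange: r² + 7r + 12 = 0.
Solving gives r = -3 or r = -4.
Check each candidate in the original equation:
  r = -3: √(9) = 3, while r + 6 = 3 — valid.
  r = -4: √(4) = 2, while r + 6 = 2 — valid.

r = -4 or r = -3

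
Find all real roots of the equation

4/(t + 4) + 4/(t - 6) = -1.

t = -9.4031 or t = 3.4031

Multiply both sides by (t + 4)(t - 6):
4(t - 6) + 4(t + 4) = -(t + 4)(t - 6).
Expand and collect terms: -t^2 - 6t + 32 = 0.
By the quadratic formula, t = (6 +/- sqrt(164)) / -2, so t ~= -9.4031 or t ~= 3.4031.
Neither value makes a denominator zero (t != -4, t != 6), so both are valid.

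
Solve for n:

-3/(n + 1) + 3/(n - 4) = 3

n = -1.8541 or n = 4.8541

Multiply both sides by (n + 1)(n - 4):
-3(n - 4) + 3(n + 1) = 3(n + 1)(n - 4).
Expand and collect terms: 3n^2 - 9n - 27 = 0.
By the quadratic formula, n = (9 +/- sqrt(405)) / 6, so n ~= 4.8541 or n ~= -1.8541.
Neither value makes a denominator zero (n != -1, n != 4), so both are valid.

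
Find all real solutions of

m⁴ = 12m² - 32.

Let u = m². The equation becomes u² - 12u + 32 = 0.
Factor: (u - 4)(u - 8) = 0, so u = 4 or u = 8.
m² = 4 gives m = ±2.
m² = 8 gives m = ±2·√(2) ≈ ±2.8284.

m = -2.8284 or m = -2 or m = 2 or m = 2.8284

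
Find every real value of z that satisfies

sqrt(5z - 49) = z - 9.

z = 10 or z = 13

Square both sides: 5z - 49 = (z - 9)^2.
Expand and rearrange: z^2 - 23z + 130 = 0.
Solving gives z = 13 or z = 10.
Check each candidate in the original equation:
  z = 13: sqrt(16) = 4, while z - 9 = 4 — valid.
  z = 10: sqrt(1) = 1, while z - 9 = 1 — valid.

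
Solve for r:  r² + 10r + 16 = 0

Factor: (r + 2)(r + 8) = 0.
So r = -2 or r = -8.

r = -8 or r = -2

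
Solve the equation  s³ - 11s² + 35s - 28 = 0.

Possible rational roots are divisors of -28. Testing s = 4 gives 0, so (s - 4) is a factor.
Divide: s³ - 11s² + 35s - 28 = (s - 4)(s² - 7s + 7).
Apply the quadratic formula to s² - 7s + 7 = 0: s = (7 ± √21)/2, i.e. s ≈ 5.7913 or s ≈ 1.2087.

s = 1.2087 or s = 4 or s = 5.7913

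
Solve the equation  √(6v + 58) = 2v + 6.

v = 1

Square both sides: 6v + 58 = (2v + 6)².
Expand and rearrange: 4v² + 18v - 22 = 0.
Solving gives v = 1 or v = -5.5.
Check each candidate in the original equation:
  v = 1: √(64) = 8, while 2v + 6 = 8 — valid.
  v = -5.5: √(25) = 5, while 2v + 6 = -5 — extraneous.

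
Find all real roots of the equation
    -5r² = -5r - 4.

r = -0.5247 or r = 1.5247

Rearrange to standard form: -5r² + 5r + 4 = 0.
Discriminant: (5)² − 4·(-5)·4 = 105.
Quadratic formula: r = (-5 ± √105) / (-10).
So r = 1/2 - √(105)/10 ≈ -0.5247 or r = 1/2 + √(105)/10 ≈ 1.5247.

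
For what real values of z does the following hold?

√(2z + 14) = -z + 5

Square both sides: 2z + 14 = (-z + 5)².
Expand and rearrange: z² - 12z + 11 = 0.
Solving gives z = 11 or z = 1.
Check each candidate in the original equation:
  z = 11: √(36) = 6, while -z + 5 = -6 — extraneous.
  z = 1: √(16) = 4, while -z + 5 = 4 — valid.

z = 1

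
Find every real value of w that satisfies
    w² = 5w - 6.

Bring every term to one side: w² - 5w + 6 = 0.
Factor: (w - 2)(w - 3) = 0.
So w = 2 or w = 3.

w = 2 or w = 3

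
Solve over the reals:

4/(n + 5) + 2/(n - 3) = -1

Multiply both sides by (n + 5)(n - 3):
4(n - 3) + 2(n + 5) = -(n + 5)(n - 3).
Expand and collect terms: -n² - 8n + 17 = 0.
By the quadratic formula, n = (8 ± √132) / -2, so n ≈ -9.7446 or n ≈ 1.7446.
Neither value makes a denominator zero (n ≠ -5, n ≠ 3), so both are valid.

n = -9.7446 or n = 1.7446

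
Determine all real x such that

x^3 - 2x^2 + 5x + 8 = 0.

Possible rational roots are divisors of 8. Testing x = -1 gives 0, so (x + 1) is a factor.
Divide: x^3 - 2x^2 + 5x + 8 = (x + 1)(x^2 - 3x + 8).
The quadratic x^2 - 3x + 8 has discriminant -23 < 0, so no further real roots.

x = -1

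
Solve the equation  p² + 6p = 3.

Rearrange to standard form: p² + 6p - 3 = 0.
Discriminant: (6)² − 4·1·(-3) = 48.
Quadratic formula: p = (-6 ± √48) / 2.
So p = -3 + 2·√(3) ≈ 0.4641 or p = -2·√(3) - 3 ≈ -6.4641.

p = -6.4641 or p = 0.4641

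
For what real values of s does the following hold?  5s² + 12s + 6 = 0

Discriminant: (12)² − 4·5·6 = 24.
Quadratic formula: s = (-12 ± √24) / 10.
So s = -6/5 + √(6)/5 ≈ -0.7101 or s = -6/5 - √(6)/5 ≈ -1.6899.

s = -1.6899 or s = -0.7101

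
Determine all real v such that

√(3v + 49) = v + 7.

v = 0

Square both sides: 3v + 49 = (v + 7)².
Expand and rearrange: v² + 11v = 0.
Solving gives v = 0 or v = -11.
Check each candidate in the original equation:
  v = 0: √(49) = 7, while v + 7 = 7 — valid.
  v = -11: √(16) = 4, while v + 7 = -4 — extraneous.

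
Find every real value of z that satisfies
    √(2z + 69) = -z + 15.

Square both sides: 2z + 69 = (-z + 15)².
Expand and rearrange: z² - 32z + 156 = 0.
Solving gives z = 26 or z = 6.
Check each candidate in the original equation:
  z = 26: √(121) = 11, while -z + 15 = -11 — extraneous.
  z = 6: √(81) = 9, while -z + 15 = 9 — valid.

z = 6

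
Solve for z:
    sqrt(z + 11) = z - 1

Square both sides: z + 11 = (z - 1)^2.
Expand and rearrange: z^2 - 3z - 10 = 0.
Solving gives z = 5 or z = -2.
Check each candidate in the original equation:
  z = 5: sqrt(16) = 4, while z - 1 = 4 — valid.
  z = -2: sqrt(9) = 3, while z - 1 = -3 — extraneous.

z = 5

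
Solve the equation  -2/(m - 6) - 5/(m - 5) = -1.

m = 5.6834 or m = 12.3166

Multiply both sides by (m - 6)(m - 5):
-2(m - 5) - 5(m - 6) = -(m - 6)(m - 5).
Expand and collect terms: -m^2 + 18m - 70 = 0.
By the quadratic formula, m = (-18 +/- sqrt(44)) / -2, so m ~= 5.6834 or m ~= 12.3166.
Neither value makes a denominator zero (m != 6, m != 5), so both are valid.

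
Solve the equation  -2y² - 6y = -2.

y = -3.3028 or y = 0.3028

Rearrange to standard form: -2y² - 6y + 2 = 0.
Discriminant: (-6)² − 4·(-2)·2 = 52.
Quadratic formula: y = (6 ± √52) / (-4).
So y = -√(13)/2 - 3/2 ≈ -3.3028 or y = -3/2 + √(13)/2 ≈ 0.3028.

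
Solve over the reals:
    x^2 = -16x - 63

Bring every term to one side: x^2 + 16x + 63 = 0.
Factor: (x + 9)(x + 7) = 0.
So x = -9 or x = -7.

x = -9 or x = -7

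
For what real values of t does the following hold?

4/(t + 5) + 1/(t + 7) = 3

t = -6.8081 or t = -3.5252

Multiply both sides by (t + 5)(t + 7):
4(t + 7) + (t + 5) = 3(t + 5)(t + 7).
Expand and collect terms: 3t² + 31t + 72 = 0.
By the quadratic formula, t = (-31 ± √97) / 6, so t ≈ -3.5252 or t ≈ -6.8081.
Neither value makes a denominator zero (t ≠ -5, t ≠ -7), so both are valid.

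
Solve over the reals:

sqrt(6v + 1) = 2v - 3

v = 4

Square both sides: 6v + 1 = (2v - 3)^2.
Expand and rearrange: 4v^2 - 18v + 8 = 0.
Solving gives v = 4 or v = 0.5.
Check each candidate in the original equation:
  v = 4: sqrt(25) = 5, while 2v - 3 = 5 — valid.
  v = 0.5: sqrt(4) = 2, while 2v - 3 = -2 — extraneous.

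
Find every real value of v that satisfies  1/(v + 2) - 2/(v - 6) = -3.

Multiply both sides by (v + 2)(v - 6):
(v - 6) - 2(v + 2) = -3(v + 2)(v - 6).
Expand and collect terms: -3v² + 13v + 46 = 0.
By the quadratic formula, v = (-13 ± √721) / -6, so v ≈ -2.3086 or v ≈ 6.6419.
Neither value makes a denominator zero (v ≠ -2, v ≠ 6), so both are valid.

v = -2.3086 or v = 6.6419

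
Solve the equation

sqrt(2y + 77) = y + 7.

y = 2

Square both sides: 2y + 77 = (y + 7)^2.
Expand and rearrange: y^2 + 12y - 28 = 0.
Solving gives y = 2 or y = -14.
Check each candidate in the original equation:
  y = 2: sqrt(81) = 9, while y + 7 = 9 — valid.
  y = -14: sqrt(49) = 7, while y + 7 = -7 — extraneous.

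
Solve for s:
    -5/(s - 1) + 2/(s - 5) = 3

s = -0.4861 or s = 5.4861

Multiply both sides by (s - 1)(s - 5):
-5(s - 5) + 2(s - 1) = 3(s - 1)(s - 5).
Expand and collect terms: 3s² - 15s - 8 = 0.
By the quadratic formula, s = (15 ± √321) / 6, so s ≈ 5.4861 or s ≈ -0.4861.
Neither value makes a denominator zero (s ≠ 1, s ≠ 5), so both are valid.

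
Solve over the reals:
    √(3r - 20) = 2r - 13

r = 6.75 or r = 7

Square both sides: 3r - 20 = (2r - 13)².
Expand and rearrange: 4r² - 55r + 189 = 0.
Solving gives r = 7 or r = 6.75.
Check each candidate in the original equation:
  r = 7: √(1) = 1, while 2r - 13 = 1 — valid.
  r = 6.75: √(0.25) = 0.5, while 2r - 13 = 0.5 — valid.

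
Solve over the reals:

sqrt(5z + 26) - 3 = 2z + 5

Isolate the radical: sqrt(5z + 26) = 2z + 8.
Square both sides: 5z + 26 = (2z + 8)^2.
Expand and rearrange: 4z^2 + 27z + 38 = 0.
Solving gives z = -2 or z = -4.75.
Check each candidate in the original equation:
  z = -2: sqrt(16) = 4, while 2z + 8 = 4 — valid.
  z = -4.75: sqrt(2.25) = 1.5, while 2z + 8 = -1.5 — extraneous.

z = -2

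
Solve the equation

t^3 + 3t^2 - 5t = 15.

t = -3 or t = -2.2361 or t = 2.2361

Rearrange: t^3 + 3t^2 - 5t - 15 = 0.
Possible rational roots are divisors of -15. Testing t = -3 gives 0, so (t + 3) is a factor.
Divide: t^3 + 3t^2 - 5t - 15 = (t + 3)(t^2 - 5).
Apply the quadratic formula to t^2 - 5 = 0: t = (0 +/- sqrt(20))/2, i.e. t ~= 2.2361 or t ~= -2.2361.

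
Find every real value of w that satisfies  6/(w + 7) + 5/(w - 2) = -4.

w = -8.6984 or w = 0.9484

Multiply both sides by (w + 7)(w - 2):
6(w - 2) + 5(w + 7) = -4(w + 7)(w - 2).
Expand and collect terms: -4w² - 31w + 33 = 0.
By the quadratic formula, w = (31 ± √1489) / -8, so w ≈ -8.6984 or w ≈ 0.9484.
Neither value makes a denominator zero (w ≠ -7, w ≠ 2), so both are valid.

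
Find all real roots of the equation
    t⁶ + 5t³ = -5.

t = -1.5352 or t = -1.1139

Let u = t³. The equation becomes u² + 5u + 5 = 0.
By the quadratic formula, u = -5/2 + √(5)/2 or u = -5/2 - √(5)/2.
t³ = -5/2 + √(5)/2 gives t = -∛(5/2 - √(5)/2) ≈ -1.1139.
t³ = -5/2 - √(5)/2 gives t = -∛(√(5)/2 + 5/2) ≈ -1.5352.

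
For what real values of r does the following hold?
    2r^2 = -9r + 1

r = -4.6085 or r = 0.1085

Rearrange to standard form: 2r^2 + 9r - 1 = 0.
Discriminant: (9)^2 - 4*2*(-1) = 89.
Quadratic formula: r = (-9 +/- sqrt(89)) / 4.
So r = -9/4 + sqrt(89)/4 ~= 0.1085 or r = -sqrt(89)/4 - 9/4 ~= -4.6085.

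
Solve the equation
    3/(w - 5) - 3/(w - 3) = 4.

w = 2.4189 or w = 5.5811

Multiply both sides by (w - 5)(w - 3):
3(w - 3) - 3(w - 5) = 4(w - 5)(w - 3).
Expand and collect terms: 4w² - 32w + 54 = 0.
By the quadratic formula, w = (32 ± √160) / 8, so w ≈ 5.5811 or w ≈ 2.4189.
Neither value makes a denominator zero (w ≠ 5, w ≠ 3), so both are valid.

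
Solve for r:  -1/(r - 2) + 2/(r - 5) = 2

r = 1.614 or r = 5.886

Multiply both sides by (r - 2)(r - 5):
-(r - 5) + 2(r - 2) = 2(r - 2)(r - 5).
Expand and collect terms: 2r^2 - 15r + 19 = 0.
By the quadratic formula, r = (15 +/- sqrt(73)) / 4, so r ~= 5.886 or r ~= 1.614.
Neither value makes a denominator zero (r != 2, r != 5), so both are valid.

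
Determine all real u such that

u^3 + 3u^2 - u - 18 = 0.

u = 2

Possible rational roots are divisors of -18. Testing u = 2 gives 0, so (u - 2) is a factor.
Divide: u^3 + 3u^2 - u - 18 = (u - 2)(u^2 + 5u + 9).
The quadratic u^2 + 5u + 9 has discriminant -11 < 0, so no further real roots.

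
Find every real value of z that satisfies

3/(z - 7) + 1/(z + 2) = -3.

Multiply both sides by (z - 7)(z + 2):
3(z + 2) + (z - 7) = -3(z - 7)(z + 2).
Expand and collect terms: -3z^2 + 11z + 43 = 0.
By the quadratic formula, z = (-11 +/- sqrt(637)) / -6, so z ~= -2.3731 or z ~= 6.0398.
Neither value makes a denominator zero (z != 7, z != -2), so both are valid.

z = -2.3731 or z = 6.0398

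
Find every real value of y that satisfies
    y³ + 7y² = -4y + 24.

Rearrange: y³ + 7y² + 4y - 24 = 0.
Possible rational roots are divisors of -24. Testing y = -3 gives 0, so (y + 3) is a factor.
Divide: y³ + 7y² + 4y - 24 = (y + 3)(y² + 4y - 8).
Apply the quadratic formula to y² + 4y - 8 = 0: y = (-4 ± √48)/2, i.e. y ≈ 1.4641 or y ≈ -5.4641.

y = -5.4641 or y = -3 or y = 1.4641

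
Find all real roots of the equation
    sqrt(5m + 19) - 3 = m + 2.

m = -3 or m = -2

Isolate the radical: sqrt(5m + 19) = m + 5.
Square both sides: 5m + 19 = (m + 5)^2.
Expand and rearrange: m^2 + 5m + 6 = 0.
Solving gives m = -2 or m = -3.
Check each candidate in the original equation:
  m = -2: sqrt(9) = 3, while m + 5 = 3 — valid.
  m = -3: sqrt(4) = 2, while m + 5 = 2 — valid.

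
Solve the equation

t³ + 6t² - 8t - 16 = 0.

t = -6.8284 or t = -1.1716 or t = 2

Possible rational roots are divisors of -16. Testing t = 2 gives 0, so (t - 2) is a factor.
Divide: t³ + 6t² - 8t - 16 = (t - 2)(t² + 8t + 8).
Apply the quadratic formula to t² + 8t + 8 = 0: t = (-8 ± √32)/2, i.e. t ≈ -1.1716 or t ≈ -6.8284.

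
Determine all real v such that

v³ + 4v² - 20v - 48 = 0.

Possible rational roots are divisors of -48. Testing v = 4 gives 0, so (v - 4) is a factor.
Divide: v³ + 4v² - 20v - 48 = (v - 4)(v² + 8v + 12).
Factor the quadratic: v = -2 or v = -6.

v = -6 or v = -2 or v = 4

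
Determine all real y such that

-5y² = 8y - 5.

y = -2.0806 or y = 0.4806

Rearrange to standard form: -5y² - 8y + 5 = 0.
Discriminant: (-8)² − 4·(-5)·5 = 164.
Quadratic formula: y = (8 ± √164) / (-10).
So y = -√(41)/5 - 4/5 ≈ -2.0806 or y = -4/5 + √(41)/5 ≈ 0.4806.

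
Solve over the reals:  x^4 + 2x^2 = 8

Let u = x^2. The equation becomes u^2 + 2u - 8 = 0.
Factor: (u + 4)(u - 2) = 0, so u = -4 or u = 2.
x^2 = -4 < 0 has no real solution.
x^2 = 2 gives x = +/-sqrt(2) ~= +/-1.4142.

x = -1.4142 or x = 1.4142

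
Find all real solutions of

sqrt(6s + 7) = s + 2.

Square both sides: 6s + 7 = (s + 2)^2.
Expand and rearrange: s^2 - 2s - 3 = 0.
Solving gives s = 3 or s = -1.
Check each candidate in the original equation:
  s = 3: sqrt(25) = 5, while s + 2 = 5 — valid.
  s = -1: sqrt(1) = 1, while s + 2 = 1 — valid.

s = -1 or s = 3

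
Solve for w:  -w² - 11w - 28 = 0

w = -7 or w = -4

Factor: -1(w + 4)(w + 7) = 0.
So w = -4 or w = -7.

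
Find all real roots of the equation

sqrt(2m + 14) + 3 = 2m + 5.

Isolate the radical: sqrt(2m + 14) = 2m + 2.
Square both sides: 2m + 14 = (2m + 2)^2.
Expand and rearrange: 4m^2 + 6m - 10 = 0.
Solving gives m = 1 or m = -2.5.
Check each candidate in the original equation:
  m = 1: sqrt(16) = 4, while 2m + 2 = 4 — valid.
  m = -2.5: sqrt(9) = 3, while 2m + 2 = -3 — extraneous.

m = 1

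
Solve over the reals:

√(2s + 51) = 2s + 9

s = -1

Square both sides: 2s + 51 = (2s + 9)².
Expand and rearrange: 4s² + 34s + 30 = 0.
Solving gives s = -1 or s = -7.5.
Check each candidate in the original equation:
  s = -1: √(49) = 7, while 2s + 9 = 7 — valid.
  s = -7.5: √(36) = 6, while 2s + 9 = -6 — extraneous.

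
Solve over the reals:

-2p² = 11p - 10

p = -6.2944 or p = 0.7944

Rearrange to standard form: -2p² - 11p + 10 = 0.
Discriminant: (-11)² − 4·(-2)·10 = 201.
Quadratic formula: p = (11 ± √201) / (-4).
So p = -√(201)/4 - 11/4 ≈ -6.2944 or p = -11/4 + √(201)/4 ≈ 0.7944.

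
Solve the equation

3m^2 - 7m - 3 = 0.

m = -0.3699 or m = 2.7033

Discriminant: (-7)^2 - 4*3*(-3) = 85.
Quadratic formula: m = (7 +/- sqrt(85)) / 6.
So m = 7/6 + sqrt(85)/6 ~= 2.7033 or m = 7/6 - sqrt(85)/6 ~= -0.3699.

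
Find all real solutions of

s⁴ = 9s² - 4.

s = -2.9208 or s = -0.6847 or s = 0.6847 or s = 2.9208

Let u = s². The equation becomes u² - 9u + 4 = 0.
By the quadratic formula, u = √(65)/2 + 9/2 or u = 9/2 - √(65)/2.
s² = √(65)/2 + 9/2 gives s = ±√(√(65)/2 + 9/2) ≈ ±2.9208.
s² = 9/2 - √(65)/2 gives s = ±√(9/2 - √(65)/2) ≈ ±0.6847.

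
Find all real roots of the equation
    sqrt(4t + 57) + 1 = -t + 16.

Isolate the radical: sqrt(4t + 57) = -t + 15.
Square both sides: 4t + 57 = (-t + 15)^2.
Expand and rearrange: t^2 - 34t + 168 = 0.
Solving gives t = 28 or t = 6.
Check each candidate in the original equation:
  t = 28: sqrt(169) = 13, while -t + 15 = -13 — extraneous.
  t = 6: sqrt(81) = 9, while -t + 15 = 9 — valid.

t = 6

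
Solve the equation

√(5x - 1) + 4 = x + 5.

Isolate the radical: √(5x - 1) = x + 1.
Square both sides: 5x - 1 = (x + 1)².
Expand and rearrange: x² - 3x + 2 = 0.
Solving gives x = 2 or x = 1.
Check each candidate in the original equation:
  x = 2: √(9) = 3, while x + 1 = 3 — valid.
  x = 1: √(4) = 2, while x + 1 = 2 — valid.

x = 1 or x = 2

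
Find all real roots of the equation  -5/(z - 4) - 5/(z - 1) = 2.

Multiply both sides by (z - 4)(z - 1):
-5(z - 1) - 5(z - 4) = 2(z - 4)(z - 1).
Expand and collect terms: 2z² - 17 = 0.
By the quadratic formula, z = (0 ± √136) / 4, so z ≈ 2.9155 or z ≈ -2.9155.
Neither value makes a denominator zero (z ≠ 4, z ≠ 1), so both are valid.

z = -2.9155 or z = 2.9155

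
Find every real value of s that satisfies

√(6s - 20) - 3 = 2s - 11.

Isolate the radical: √(6s - 20) = 2s - 8.
Square both sides: 6s - 20 = (2s - 8)².
Expand and rearrange: 4s² - 38s + 84 = 0.
Solving gives s = 6 or s = 3.5.
Check each candidate in the original equation:
  s = 6: √(16) = 4, while 2s - 8 = 4 — valid.
  s = 3.5: √(1) = 1, while 2s - 8 = -1 — extraneous.

s = 6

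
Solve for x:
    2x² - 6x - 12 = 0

Discriminant: (-6)² − 4·2·(-12) = 132.
Quadratic formula: x = (6 ± √132) / 4.
So x = 3/2 + √(33)/2 ≈ 4.3723 or x = 3/2 - √(33)/2 ≈ -1.3723.

x = -1.3723 or x = 4.3723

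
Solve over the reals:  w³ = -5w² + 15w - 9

Rearrange: w³ + 5w² - 15w + 9 = 0.
Possible rational roots are divisors of 9. Testing w = 1 gives 0, so (w - 1) is a factor.
Divide: w³ + 5w² - 15w + 9 = (w - 1)(w² + 6w - 9).
Apply the quadratic formula to w² + 6w - 9 = 0: w = (-6 ± √72)/2, i.e. w ≈ 1.2426 or w ≈ -7.2426.

w = -7.2426 or w = 1 or w = 1.2426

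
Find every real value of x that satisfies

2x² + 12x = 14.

Bring every term to one side: 2x² + 12x - 14 = 0.
Factor: 2(x - 1)(x + 7) = 0.
So x = 1 or x = -7.

x = -7 or x = 1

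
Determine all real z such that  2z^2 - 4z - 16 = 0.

Factor: 2(z + 2)(z - 4) = 0.
So z = -2 or z = 4.

z = -2 or z = 4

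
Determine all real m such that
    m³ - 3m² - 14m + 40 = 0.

m = -3.7016 or m = 2.7016 or m = 4

Possible rational roots are divisors of 40. Testing m = 4 gives 0, so (m - 4) is a factor.
Divide: m³ - 3m² - 14m + 40 = (m - 4)(m² + m - 10).
Apply the quadratic formula to m² + m - 10 = 0: m = (-1 ± √41)/2, i.e. m ≈ 2.7016 or m ≈ -3.7016.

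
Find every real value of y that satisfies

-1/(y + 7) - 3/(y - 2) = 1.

y = -8.4051 or y = -0.5949

Multiply both sides by (y + 7)(y - 2):
-(y - 2) - 3(y + 7) = (y + 7)(y - 2).
Expand and collect terms: y^2 + 9y + 5 = 0.
By the quadratic formula, y = (-9 +/- sqrt(61)) / 2, so y ~= -0.5949 or y ~= -8.4051.
Neither value makes a denominator zero (y != -7, y != 2), so both are valid.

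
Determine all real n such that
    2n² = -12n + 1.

Rearrange to standard form: 2n² + 12n - 1 = 0.
Discriminant: (12)² − 4·2·(-1) = 152.
Quadratic formula: n = (-12 ± √152) / 4.
So n = -3 + √(38)/2 ≈ 0.0822 or n = -√(38)/2 - 3 ≈ -6.0822.

n = -6.0822 or n = 0.0822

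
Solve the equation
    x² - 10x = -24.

Bring every term to one side: x² - 10x + 24 = 0.
Factor: (x - 6)(x - 4) = 0.
So x = 6 or x = 4.

x = 4 or x = 6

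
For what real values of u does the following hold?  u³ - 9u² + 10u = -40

Rearrange: u³ - 9u² + 10u + 40 = 0.
Possible rational roots are divisors of 40. Testing u = 4 gives 0, so (u - 4) is a factor.
Divide: u³ - 9u² + 10u + 40 = (u - 4)(u² - 5u - 10).
Apply the quadratic formula to u² - 5u - 10 = 0: u = (5 ± √65)/2, i.e. u ≈ 6.5311 or u ≈ -1.5311.

u = -1.5311 or u = 4 or u = 6.5311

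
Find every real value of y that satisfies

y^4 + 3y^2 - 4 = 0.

y = -1 or y = 1

Let u = y^2. The equation becomes u^2 + 3u - 4 = 0.
Factor: (u + 4)(u - 1) = 0, so u = -4 or u = 1.
y^2 = -4 < 0 has no real solution.
y^2 = 1 gives y = +/-1.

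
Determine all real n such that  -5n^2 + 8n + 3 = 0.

Discriminant: (8)^2 - 4*(-5)*3 = 124.
Quadratic formula: n = (-8 +/- sqrt(124)) / (-10).
So n = 4/5 - sqrt(31)/5 ~= -0.3136 or n = 4/5 + sqrt(31)/5 ~= 1.9136.

n = -0.3136 or n = 1.9136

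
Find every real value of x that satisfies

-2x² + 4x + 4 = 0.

x = -0.7321 or x = 2.7321

Discriminant: (4)² − 4·(-2)·4 = 48.
Quadratic formula: x = (-4 ± √48) / (-4).
So x = 1 - √(3) ≈ -0.7321 or x = 1 + √(3) ≈ 2.7321.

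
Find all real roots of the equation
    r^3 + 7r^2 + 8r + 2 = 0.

r = -5.6458 or r = -1 or r = -0.3542

Possible rational roots are divisors of 2. Testing r = -1 gives 0, so (r + 1) is a factor.
Divide: r^3 + 7r^2 + 8r + 2 = (r + 1)(r^2 + 6r + 2).
Apply the quadratic formula to r^2 + 6r + 2 = 0: r = (-6 +/- sqrt(28))/2, i.e. r ~= -0.3542 or r ~= -5.6458.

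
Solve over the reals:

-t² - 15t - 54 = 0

t = -9 or t = -6

Factor: -1(t + 6)(t + 9) = 0.
So t = -6 or t = -9.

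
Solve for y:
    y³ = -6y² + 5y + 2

y = -6.7016 or y = -0.2984 or y = 1

Rearrange: y³ + 6y² - 5y - 2 = 0.
Possible rational roots are divisors of -2. Testing y = 1 gives 0, so (y - 1) is a factor.
Divide: y³ + 6y² - 5y - 2 = (y - 1)(y² + 7y + 2).
Apply the quadratic formula to y² + 7y + 2 = 0: y = (-7 ± √41)/2, i.e. y ≈ -0.2984 or y ≈ -6.7016.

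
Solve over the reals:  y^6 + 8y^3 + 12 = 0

Let u = y^3. The equation becomes u^2 + 8u + 12 = 0.
Factor: (u + 2)(u + 6) = 0, so u = -2 or u = -6.
y^3 = -2 gives y = -(2)^(1/3) ~= -1.2599.
y^3 = -6 gives y = -(6)^(1/3) ~= -1.8171.

y = -1.8171 or y = -1.2599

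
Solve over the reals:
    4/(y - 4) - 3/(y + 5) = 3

Multiply both sides by (y - 4)(y + 5):
4(y + 5) - 3(y - 4) = 3(y - 4)(y + 5).
Expand and collect terms: 3y² + 2y - 92 = 0.
By the quadratic formula, y = (-2 ± √1108) / 6, so y ≈ 5.2144 or y ≈ -5.8811.
Neither value makes a denominator zero (y ≠ 4, y ≠ -5), so both are valid.

y = -5.8811 or y = 5.2144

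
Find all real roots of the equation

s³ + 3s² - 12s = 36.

Rearrange: s³ + 3s² - 12s - 36 = 0.
Possible rational roots are divisors of -36. Testing s = -3 gives 0, so (s + 3) is a factor.
Divide: s³ + 3s² - 12s - 36 = (s + 3)(s² - 12).
Apply the quadratic formula to s² - 12 = 0: s = (0 ± √48)/2, i.e. s ≈ 3.4641 or s ≈ -3.4641.

s = -3.4641 or s = -3 or s = 3.4641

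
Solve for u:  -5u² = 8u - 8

Rearrange to standard form: -5u² - 8u + 8 = 0.
Discriminant: (-8)² − 4·(-5)·8 = 224.
Quadratic formula: u = (8 ± √224) / (-10).
So u = -2·√(14)/5 - 4/5 ≈ -2.2967 or u = -4/5 + 2·√(14)/5 ≈ 0.6967.

u = -2.2967 or u = 0.6967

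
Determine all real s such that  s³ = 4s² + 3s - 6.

s = -1.3723 or s = 1 or s = 4.3723

Rearrange: s³ - 4s² - 3s + 6 = 0.
Possible rational roots are divisors of 6. Testing s = 1 gives 0, so (s - 1) is a factor.
Divide: s³ - 4s² - 3s + 6 = (s - 1)(s² - 3s - 6).
Apply the quadratic formula to s² - 3s - 6 = 0: s = (3 ± √33)/2, i.e. s ≈ 4.3723 or s ≈ -1.3723.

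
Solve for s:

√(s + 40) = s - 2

s = 9

Square both sides: s + 40 = (s - 2)².
Expand and rearrange: s² - 5s - 36 = 0.
Solving gives s = 9 or s = -4.
Check each candidate in the original equation:
  s = 9: √(49) = 7, while s - 2 = 7 — valid.
  s = -4: √(36) = 6, while s - 2 = -6 — extraneous.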